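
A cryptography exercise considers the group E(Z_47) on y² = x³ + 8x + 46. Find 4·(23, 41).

(24, 44)

Write Q = (23, 41).
Repeated addition: build up to 4Q.
2Q: tangent at (23, 41): λ = (3·23² + 8)/(2·41) ≡ 44/35. 35⁻¹ ≡ 43 (mod 47) since 35·43 = 1505 ≡ 1, so λ ≡ 44·43 ≡ 12.
  x = λ² - 23 - 23 = 144 - 46 ≡ 4; y = λ·(23 - 4) - 41 ≡ 46. → (4, 46)
3Q: (4, 46) + (23, 41). λ = (41 - 46)/(23 - 4) ≡ 42/19 mod 47. 19⁻¹ ≡ 5 (mod 47), so λ ≡ 22.
  x = λ² - 4 - 23 = 484 - 27 ≡ 34; y = λ·(4 - 34) - 46 ≡ 46. → (34, 46)
4Q: (34, 46) + (23, 41). λ = (41 - 46)/(23 - 34) ≡ 42/36 mod 47. 36⁻¹ ≡ 17 (mod 47), so λ ≡ 9.
  x = λ² - 34 - 23 = 81 - 57 ≡ 24; y = λ·(34 - 24) - 46 ≡ 44. → (24, 44)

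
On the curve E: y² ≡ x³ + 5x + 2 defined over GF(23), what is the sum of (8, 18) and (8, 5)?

The two points share x = 8 and their y-coordinates satisfy 18 + 5 ≡ 0 (mod 23), so they are inverses. Their sum is ∞.

O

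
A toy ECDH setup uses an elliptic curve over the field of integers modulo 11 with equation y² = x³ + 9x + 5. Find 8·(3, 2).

(0, 7)

Write P = (3, 2).
Double-and-add on 8 = (1000)₂. Start with P = (3, 2) for the leading 1-bit.
double: tangent at (3, 2): λ = (3·3² + 9)/(2·2) ≡ 3/4. 4⁻¹ ≡ 3 (mod 11) since 4·3 = 12 ≡ 1, so λ ≡ 3·3 ≡ 9.
  x = λ² - 3 - 3 = 81 - 6 ≡ 9; y = λ·(3 - 9) - 2 ≡ 10. → (9, 10)
double: tangent at (9, 10): λ = (3·9² + 9)/(2·10) ≡ 10/9. 9⁻¹ ≡ 5 (mod 11), so λ ≡ 10·5 ≡ 6.
  x = λ² - 9 - 9 = 36 - 18 ≡ 7; y = λ·(9 - 7) - 10 ≡ 2. → (7, 2)
double: tangent at (7, 2): λ = (3·7² + 9)/(2·2) ≡ 2/4. 4⁻¹ ≡ 3 (mod 11) since 4·3 = 12 ≡ 1, so λ ≡ 2·3 ≡ 6.
  x = λ² - 7 - 7 = 36 - 14 ≡ 0; y = λ·(7 - 0) - 2 ≡ 7. → (0, 7)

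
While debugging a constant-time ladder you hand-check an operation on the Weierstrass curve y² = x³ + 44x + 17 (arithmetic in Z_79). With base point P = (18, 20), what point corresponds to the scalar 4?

Repeated addition: build up to 4P.
2P: tangent at (18, 20): λ = (3·18² + 44)/(2·20) ≡ 68/40. 40⁻¹ ≡ 2 (mod 79), so λ ≡ 68·2 ≡ 57.
  x = λ² - 18 - 18 = 3249 - 36 ≡ 53; y = λ·(18 - 53) - 20 ≡ 39. → (53, 39)
3P: (53, 39) + (18, 20). λ = (20 - 39)/(18 - 53) ≡ 60/44 mod 79. 44⁻¹ ≡ 9 (mod 79) since 44·9 = 396 ≡ 1, so λ ≡ 66.
  x = λ² - 53 - 18 = 4356 - 71 ≡ 19; y = λ·(53 - 19) - 39 ≡ 72. → (19, 72)
4P: (19, 72) + (18, 20). λ = (20 - 72)/(18 - 19) ≡ 27/78 mod 79. 78⁻¹ ≡ 78 (mod 79), so λ ≡ 52.
  x = λ² - 19 - 18 = 2704 - 37 ≡ 60; y = λ·(19 - 60) - 72 ≡ 8. → (60, 8)

(60, 8)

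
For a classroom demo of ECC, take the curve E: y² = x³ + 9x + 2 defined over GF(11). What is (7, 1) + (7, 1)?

tangent at (7, 1): λ = (3·7² + 9)/(2·1) ≡ 2/2. 2⁻¹ ≡ 6 (mod 11) since 2·6 = 12 ≡ 1, so λ ≡ 2·6 ≡ 1.
  x = λ² - 7 - 7 = 1 - 14 ≡ 9; y = λ·(7 - 9) - 1 ≡ 8. → (9, 8)

(9, 8)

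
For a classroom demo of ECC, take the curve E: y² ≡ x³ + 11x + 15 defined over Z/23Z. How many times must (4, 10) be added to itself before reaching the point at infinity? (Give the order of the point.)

5

2P: tangent at (4, 10): λ = (3·4² + 11)/(2·10) ≡ 13/20. 20⁻¹ ≡ 15 (mod 23) since 20·15 = 300 ≡ 1, so λ ≡ 13·15 ≡ 11.
  x = λ² - 4 - 4 = 121 - 8 ≡ 21; y = λ·(4 - 21) - 10 ≡ 10. → (21, 10)
3P: (21, 10) + (4, 10). λ = (10 - 10)/(4 - 21) ≡ 0/6 mod 23. 6⁻¹ ≡ 4 (mod 23), so λ ≡ 0.
  x = λ² - 21 - 4 = 0 - 25 ≡ 21; y = λ·(21 - 21) - 10 ≡ 13. → (21, 13)
4P: (21, 13) + (4, 10). λ = (10 - 13)/(4 - 21) ≡ 20/6 mod 23. 6⁻¹ ≡ 4 (mod 23), so λ ≡ 11.
  x = λ² - 21 - 4 = 121 - 25 ≡ 4; y = λ·(21 - 4) - 13 ≡ 13. → (4, 13)
5P: (4, 13) + (4, 10): same x and y₁ ≡ -y₂, so the sum is the point at infinity.
5P = the point at infinity, so the order is 5.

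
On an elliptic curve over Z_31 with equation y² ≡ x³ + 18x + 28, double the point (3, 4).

(30, 3)

tangent at (3, 4): λ = (3·3² + 18)/(2·4) ≡ 14/8. 8⁻¹ ≡ 4 (mod 31), so λ ≡ 14·4 ≡ 25.
  x = λ² - 3 - 3 = 625 - 6 ≡ 30; y = λ·(3 - 30) - 4 ≡ 3. → (30, 3)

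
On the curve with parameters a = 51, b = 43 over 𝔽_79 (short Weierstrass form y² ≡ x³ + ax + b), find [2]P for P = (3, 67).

tangent at (3, 67): λ = (3·3² + 51)/(2·67) ≡ 78/55. 55⁻¹ ≡ 23 (mod 79), so λ ≡ 78·23 ≡ 56.
  x = λ² - 3 - 3 = 3136 - 6 ≡ 49; y = λ·(3 - 49) - 67 ≡ 43. → (49, 43)

(49, 43)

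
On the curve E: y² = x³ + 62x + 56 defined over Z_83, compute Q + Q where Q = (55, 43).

tangent at (55, 43): λ = (3·55² + 62)/(2·43) ≡ 7/3. 3⁻¹ ≡ 28 (mod 83), so λ ≡ 7·28 ≡ 30.
  x = λ² - 55 - 55 = 900 - 110 ≡ 43; y = λ·(55 - 43) - 43 ≡ 68. → (43, 68)

(43, 68)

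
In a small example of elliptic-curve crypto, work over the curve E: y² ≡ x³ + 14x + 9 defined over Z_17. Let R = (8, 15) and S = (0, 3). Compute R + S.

(7, 12)

(8, 15) + (0, 3). λ = (3 - 15)/(0 - 8) ≡ 5/9 mod 17. 9⁻¹ ≡ 2 (mod 17) since 9·2 = 18 ≡ 1, so λ ≡ 10.
  x = λ² - 8 - 0 = 100 - 8 ≡ 7; y = λ·(8 - 7) - 15 ≡ 12. → (7, 12)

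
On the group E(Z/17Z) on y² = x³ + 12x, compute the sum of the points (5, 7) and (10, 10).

(5, 7) + (10, 10). λ = (10 - 7)/(10 - 5) ≡ 3/5 mod 17. 5⁻¹ ≡ 7 (mod 17) since 5·7 = 35 ≡ 1, so λ ≡ 4.
  x = λ² - 5 - 10 = 16 - 15 ≡ 1; y = λ·(5 - 1) - 7 ≡ 9. → (1, 9)

(1, 9)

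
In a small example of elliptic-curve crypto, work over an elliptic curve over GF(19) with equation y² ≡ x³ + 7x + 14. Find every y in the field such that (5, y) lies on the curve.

x³ + 7x + 14 = 174 ≡ 3 (mod 19).
3 is a non-residue mod 19; no y exists.

none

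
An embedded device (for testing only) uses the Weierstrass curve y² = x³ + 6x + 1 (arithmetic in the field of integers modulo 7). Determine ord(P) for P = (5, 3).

12

2P: tangent at (5, 3): λ = (3·5² + 6)/(2·3) ≡ 4/6. 6⁻¹ ≡ 6 (mod 7), so λ ≡ 4·6 ≡ 3.
  x = λ² - 5 - 5 = 9 - 10 ≡ 6; y = λ·(5 - 6) - 3 ≡ 1. → (6, 1)
3P: (6, 1) + (5, 3). λ = (3 - 1)/(5 - 6) ≡ 2/6 mod 7. 6⁻¹ ≡ 6 (mod 7) since 6·6 = 36 ≡ 1, so λ ≡ 5.
  x = λ² - 6 - 5 = 25 - 11 ≡ 0; y = λ·(6 - 0) - 1 ≡ 1. → (0, 1)
4P: (0, 1) + (5, 3). λ = (3 - 1)/(5 - 0) ≡ 2/5 mod 7. 5⁻¹ ≡ 3 (mod 7), so λ ≡ 6.
  x = λ² - 0 - 5 = 36 - 5 ≡ 3; y = λ·(0 - 3) - 1 ≡ 2. → (3, 2)
5P: (3, 2) + (5, 3). λ = (3 - 2)/(5 - 3) ≡ 1/2 mod 7. 2⁻¹ ≡ 4 (mod 7), so λ ≡ 4.
  x = λ² - 3 - 5 = 16 - 8 ≡ 1; y = λ·(3 - 1) - 2 ≡ 6. → (1, 6)
6P: (1, 6) + (5, 3). λ = (3 - 6)/(5 - 1) ≡ 4/4 mod 7. 4⁻¹ ≡ 2 (mod 7) since 4·2 = 8 ≡ 1, so λ ≡ 1.
  x = λ² - 1 - 5 = 1 - 6 ≡ 2; y = λ·(1 - 2) - 6 ≡ 0. → (2, 0)
7P: (2, 0) + (5, 3). λ = (3 - 0)/(5 - 2) ≡ 3/3 mod 7. 3⁻¹ ≡ 5 (mod 7) since 3·5 = 15 ≡ 1, so λ ≡ 1.
  x = λ² - 2 - 5 = 1 - 7 ≡ 1; y = λ·(2 - 1) - 0 ≡ 1. → (1, 1)
8P: (1, 1) + (5, 3). λ = (3 - 1)/(5 - 1) ≡ 2/4 mod 7. 4⁻¹ ≡ 2 (mod 7), so λ ≡ 4.
  x = λ² - 1 - 5 = 16 - 6 ≡ 3; y = λ·(1 - 3) - 1 ≡ 5. → (3, 5)
9P: (3, 5) + (5, 3). λ = (3 - 5)/(5 - 3) ≡ 5/2 mod 7. 2⁻¹ ≡ 4 (mod 7) since 2·4 = 8 ≡ 1, so λ ≡ 6.
  x = λ² - 3 - 5 = 36 - 8 ≡ 0; y = λ·(3 - 0) - 5 ≡ 6. → (0, 6)
10P: (0, 6) + (5, 3). λ = (3 - 6)/(5 - 0) ≡ 4/5 mod 7. 5⁻¹ ≡ 3 (mod 7) since 5·3 = 15 ≡ 1, so λ ≡ 5.
  x = λ² - 0 - 5 = 25 - 5 ≡ 6; y = λ·(0 - 6) - 6 ≡ 6. → (6, 6)
11P: (6, 6) + (5, 3). λ = (3 - 6)/(5 - 6) ≡ 4/6 mod 7. 6⁻¹ ≡ 6 (mod 7), so λ ≡ 3.
  x = λ² - 6 - 5 = 9 - 11 ≡ 5; y = λ·(6 - 5) - 6 ≡ 4. → (5, 4)
12P: (5, 4) + (5, 3): same x and y₁ ≡ -y₂, so the sum is the point at infinity.
12P = the point at infinity, so the order is 12.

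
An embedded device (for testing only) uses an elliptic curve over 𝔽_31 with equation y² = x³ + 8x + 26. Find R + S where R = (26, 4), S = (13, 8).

(26, 4) + (13, 8). λ = (8 - 4)/(13 - 26) ≡ 4/18 mod 31. 18⁻¹ ≡ 19 (mod 31) since 18·19 = 342 ≡ 1, so λ ≡ 14.
  x = λ² - 26 - 13 = 196 - 39 ≡ 2; y = λ·(26 - 2) - 4 ≡ 22. → (2, 22)

(2, 22)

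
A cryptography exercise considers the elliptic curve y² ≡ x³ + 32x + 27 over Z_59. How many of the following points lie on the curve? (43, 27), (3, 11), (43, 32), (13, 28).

(43, 27): 27² ≡ 21, rhs ≡ 21 → on.
(3, 11): 11² ≡ 3, rhs ≡ 32 → off.
(43, 32): 32² ≡ 21, rhs ≡ 21 → on.
(13, 28): 28² ≡ 17, rhs ≡ 44 → off.

2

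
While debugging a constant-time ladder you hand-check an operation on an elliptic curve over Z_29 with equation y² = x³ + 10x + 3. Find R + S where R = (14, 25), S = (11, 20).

(14, 25) + (11, 20). λ = (20 - 25)/(11 - 14) ≡ 24/26 mod 29. 26⁻¹ ≡ 19 (mod 29), so λ ≡ 21.
  x = λ² - 14 - 11 = 441 - 25 ≡ 10; y = λ·(14 - 10) - 25 ≡ 1. → (10, 1)

(10, 1)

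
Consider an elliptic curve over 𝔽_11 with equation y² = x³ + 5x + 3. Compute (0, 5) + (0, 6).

The two points share x = 0 and their y-coordinates satisfy 5 + 6 ≡ 0 (mod 11), so they are inverses. Their sum is O.

O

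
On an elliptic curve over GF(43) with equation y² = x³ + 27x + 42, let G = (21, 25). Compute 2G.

(42, 10)

tangent at (21, 25): λ = (3·21² + 27)/(2·25) ≡ 17/7. 7⁻¹ ≡ 37 (mod 43), so λ ≡ 17·37 ≡ 27.
  x = λ² - 21 - 21 = 729 - 42 ≡ 42; y = λ·(21 - 42) - 25 ≡ 10. → (42, 10)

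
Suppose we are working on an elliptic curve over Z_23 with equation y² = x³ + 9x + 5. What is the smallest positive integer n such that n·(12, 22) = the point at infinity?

6

2P: tangent at (12, 22): λ = (3·12² + 9)/(2·22) ≡ 4/21. 21⁻¹ ≡ 11 (mod 23), so λ ≡ 4·11 ≡ 21.
  x = λ² - 12 - 12 = 441 - 24 ≡ 3; y = λ·(12 - 3) - 22 ≡ 6. → (3, 6)
3P: (3, 6) + (12, 22). λ = (22 - 6)/(12 - 3) ≡ 16/9 mod 23. 9⁻¹ ≡ 18 (mod 23) since 9·18 = 162 ≡ 1, so λ ≡ 12.
  x = λ² - 3 - 12 = 144 - 15 ≡ 14; y = λ·(3 - 14) - 6 ≡ 0. → (14, 0)
4P: (14, 0) + (12, 22). λ = (22 - 0)/(12 - 14) ≡ 22/21 mod 23. 21⁻¹ ≡ 11 (mod 23) since 21·11 = 231 ≡ 1, so λ ≡ 12.
  x = λ² - 14 - 12 = 144 - 26 ≡ 3; y = λ·(14 - 3) - 0 ≡ 17. → (3, 17)
5P: (3, 17) + (12, 22). λ = (22 - 17)/(12 - 3) ≡ 5/9 mod 23. 9⁻¹ ≡ 18 (mod 23) since 9·18 = 162 ≡ 1, so λ ≡ 21.
  x = λ² - 3 - 12 = 441 - 15 ≡ 12; y = λ·(3 - 12) - 17 ≡ 1. → (12, 1)
6P: (12, 1) + (12, 22): same x and y₁ ≡ -y₂, so the sum is the point at infinity.
6P = the point at infinity, so the order is 6.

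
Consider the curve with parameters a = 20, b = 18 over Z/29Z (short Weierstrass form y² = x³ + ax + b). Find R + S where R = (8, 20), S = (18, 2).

(8, 20) + (18, 2). λ = (2 - 20)/(18 - 8) ≡ 11/10 mod 29. 10⁻¹ ≡ 3 (mod 29) since 10·3 = 30 ≡ 1, so λ ≡ 4.
  x = λ² - 8 - 18 = 16 - 26 ≡ 19; y = λ·(8 - 19) - 20 ≡ 23. → (19, 23)

(19, 23)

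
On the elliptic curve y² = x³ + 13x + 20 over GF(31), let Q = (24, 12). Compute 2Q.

(24, 19)

tangent at (24, 12): λ = (3·24² + 13)/(2·12) ≡ 5/24. 24⁻¹ ≡ 22 (mod 31) since 24·22 = 528 ≡ 1, so λ ≡ 5·22 ≡ 17.
  x = λ² - 24 - 24 = 289 - 48 ≡ 24; y = λ·(24 - 24) - 12 ≡ 19. → (24, 19)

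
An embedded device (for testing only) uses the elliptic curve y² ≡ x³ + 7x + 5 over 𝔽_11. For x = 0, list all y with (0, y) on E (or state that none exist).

x³ + 7x + 5 = 5 ≡ 5 (mod 11).
Square roots of 5 mod 11: 4 and 7 (since 4² = 16 ≡ 5).

4, 7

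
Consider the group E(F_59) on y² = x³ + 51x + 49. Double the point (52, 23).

(40, 3)

tangent at (52, 23): λ = (3·52² + 51)/(2·23) ≡ 21/46. 46⁻¹ ≡ 9 (mod 59), so λ ≡ 21·9 ≡ 12.
  x = λ² - 52 - 52 = 144 - 104 ≡ 40; y = λ·(52 - 40) - 23 ≡ 3. → (40, 3)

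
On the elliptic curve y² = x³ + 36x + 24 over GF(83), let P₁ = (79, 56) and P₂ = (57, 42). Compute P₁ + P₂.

(16, 52)

(79, 56) + (57, 42). λ = (42 - 56)/(57 - 79) ≡ 69/61 mod 83. 61⁻¹ ≡ 49 (mod 83) since 61·49 = 2989 ≡ 1, so λ ≡ 61.
  x = λ² - 79 - 57 = 3721 - 136 ≡ 16; y = λ·(79 - 16) - 56 ≡ 52. → (16, 52)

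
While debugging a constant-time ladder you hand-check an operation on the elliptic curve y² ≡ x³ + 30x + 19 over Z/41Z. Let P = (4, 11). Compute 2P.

tangent at (4, 11): λ = (3·4² + 30)/(2·11) ≡ 37/22. 22⁻¹ ≡ 28 (mod 41), so λ ≡ 37·28 ≡ 11.
  x = λ² - 4 - 4 = 121 - 8 ≡ 31; y = λ·(4 - 31) - 11 ≡ 20. → (31, 20)

(31, 20)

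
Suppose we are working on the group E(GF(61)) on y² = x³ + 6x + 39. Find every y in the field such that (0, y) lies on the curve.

10, 51

x³ + 6x + 39 = 39 ≡ 39 (mod 61).
Square roots of 39 mod 61: 10 and 51 (since 10² = 100 ≡ 39).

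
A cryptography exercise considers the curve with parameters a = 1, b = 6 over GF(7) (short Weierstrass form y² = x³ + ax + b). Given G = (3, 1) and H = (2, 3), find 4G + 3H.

First 4G:
Repeated addition: build up to 4G.
2G: tangent at (3, 1): λ = (3·3² + 1)/(2·1) ≡ 0/2. 2⁻¹ ≡ 4 (mod 7), so λ ≡ 0·4 ≡ 0.
  x = λ² - 3 - 3 = 0 - 6 ≡ 1; y = λ·(3 - 1) - 1 ≡ 6. → (1, 6)
3G: (1, 6) + (3, 1). λ = (1 - 6)/(3 - 1) ≡ 2/2 mod 7. 2⁻¹ ≡ 4 (mod 7), so λ ≡ 1.
  x = λ² - 1 - 3 = 1 - 4 ≡ 4; y = λ·(1 - 4) - 6 ≡ 5. → (4, 5)
4G: (4, 5) + (3, 1). λ = (1 - 5)/(3 - 4) ≡ 3/6 mod 7. 6⁻¹ ≡ 6 (mod 7), so λ ≡ 4.
  x = λ² - 4 - 3 = 16 - 7 ≡ 2; y = λ·(4 - 2) - 5 ≡ 3. → (2, 3)
4G = (2, 3).
Next 3H:
Repeated addition: build up to 3H.
2H: tangent at (2, 3): λ = (3·2² + 1)/(2·3) ≡ 6/6. 6⁻¹ ≡ 6 (mod 7), so λ ≡ 6·6 ≡ 1.
  x = λ² - 2 - 2 = 1 - 4 ≡ 4; y = λ·(2 - 4) - 3 ≡ 2. → (4, 2)
3H: (4, 2) + (2, 3). λ = (3 - 2)/(2 - 4) ≡ 1/5 mod 7. 5⁻¹ ≡ 3 (mod 7) since 5·3 = 15 ≡ 1, so λ ≡ 3.
  x = λ² - 4 - 2 = 9 - 6 ≡ 3; y = λ·(4 - 3) - 2 ≡ 1. → (3, 1)
3H = (3, 1).
Finally 4G + 3H:
(2, 3) + (3, 1). λ = (1 - 3)/(3 - 2) ≡ 5/1 mod 7. 1⁻¹ ≡ 1 (mod 7) since 1·1 = 1 ≡ 1, so λ ≡ 5.
  x = λ² - 2 - 3 = 25 - 5 ≡ 6; y = λ·(2 - 6) - 3 ≡ 5. → (6, 5)

(6, 5)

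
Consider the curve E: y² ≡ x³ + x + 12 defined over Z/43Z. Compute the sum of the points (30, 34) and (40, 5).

(30, 34) + (40, 5). λ = (5 - 34)/(40 - 30) ≡ 14/10 mod 43. 10⁻¹ ≡ 13 (mod 43), so λ ≡ 10.
  x = λ² - 30 - 40 = 100 - 70 ≡ 30; y = λ·(30 - 30) - 34 ≡ 9. → (30, 9)

(30, 9)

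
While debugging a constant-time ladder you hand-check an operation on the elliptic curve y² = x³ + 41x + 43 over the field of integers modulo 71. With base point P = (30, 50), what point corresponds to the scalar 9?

Double-and-add on 9 = (1001)₂. Start with P = (30, 50) for the leading 1-bit.
double: tangent at (30, 50): λ = (3·30² + 41)/(2·50) ≡ 43/29. 29⁻¹ ≡ 49 (mod 71) since 29·49 = 1421 ≡ 1, so λ ≡ 43·49 ≡ 48.
  x = λ² - 30 - 30 = 2304 - 60 ≡ 43; y = λ·(30 - 43) - 50 ≡ 36. → (43, 36)
double: tangent at (43, 36): λ = (3·43² + 41)/(2·36) ≡ 50/1. 1⁻¹ ≡ 1 (mod 71) since 1·1 = 1 ≡ 1, so λ ≡ 50·1 ≡ 50.
  x = λ² - 43 - 43 = 2500 - 86 ≡ 0; y = λ·(43 - 0) - 36 ≡ 55. → (0, 55)
double: tangent at (0, 55): λ = (3·0² + 41)/(2·55) ≡ 41/39. 39⁻¹ ≡ 51 (mod 71) since 39·51 = 1989 ≡ 1, so λ ≡ 41·51 ≡ 32.
  x = λ² - 0 - 0 = 1024 - 0 ≡ 30; y = λ·(0 - 30) - 55 ≡ 50. → (30, 50)
add P: tangent at (30, 50): λ = (3·30² + 41)/(2·50) ≡ 43/29. 29⁻¹ ≡ 49 (mod 71) since 29·49 = 1421 ≡ 1, so λ ≡ 43·49 ≡ 48.
  x = λ² - 30 - 30 = 2304 - 60 ≡ 43; y = λ·(30 - 43) - 50 ≡ 36. → (43, 36)

(43, 36)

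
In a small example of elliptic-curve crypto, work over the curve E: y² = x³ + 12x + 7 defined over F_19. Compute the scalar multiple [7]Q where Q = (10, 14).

Double-and-add on 7 = (111)₂. Start with Q = (10, 14) for the leading 1-bit.
double: tangent at (10, 14): λ = (3·10² + 12)/(2·14) ≡ 8/9. 9⁻¹ ≡ 17 (mod 19), so λ ≡ 8·17 ≡ 3.
  x = λ² - 10 - 10 = 9 - 20 ≡ 8; y = λ·(10 - 8) - 14 ≡ 11. → (8, 11)
add Q: (8, 11) + (10, 14). λ = (14 - 11)/(10 - 8) ≡ 3/2 mod 19. 2⁻¹ ≡ 10 (mod 19) since 2·10 = 20 ≡ 1, so λ ≡ 11.
  x = λ² - 8 - 10 = 121 - 18 ≡ 8; y = λ·(8 - 8) - 11 ≡ 8. → (8, 8)
double: tangent at (8, 8): λ = (3·8² + 12)/(2·8) ≡ 14/16. 16⁻¹ ≡ 6 (mod 19) since 16·6 = 96 ≡ 1, so λ ≡ 14·6 ≡ 8.
  x = λ² - 8 - 8 = 64 - 16 ≡ 10; y = λ·(8 - 10) - 8 ≡ 14. → (10, 14)
add Q: tangent at (10, 14): λ = (3·10² + 12)/(2·14) ≡ 8/9. 9⁻¹ ≡ 17 (mod 19), so λ ≡ 8·17 ≡ 3.
  x = λ² - 10 - 10 = 9 - 20 ≡ 8; y = λ·(10 - 8) - 14 ≡ 11. → (8, 11)

(8, 11)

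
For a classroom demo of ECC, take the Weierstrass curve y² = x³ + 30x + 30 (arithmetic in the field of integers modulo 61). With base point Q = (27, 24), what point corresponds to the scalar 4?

(46, 29)

Double-and-add on 4 = (100)₂. Start with Q = (27, 24) for the leading 1-bit.
double: tangent at (27, 24): λ = (3·27² + 30)/(2·24) ≡ 21/48. 48⁻¹ ≡ 14 (mod 61), so λ ≡ 21·14 ≡ 50.
  x = λ² - 27 - 27 = 2500 - 54 ≡ 6; y = λ·(27 - 6) - 24 ≡ 50. → (6, 50)
double: tangent at (6, 50): λ = (3·6² + 30)/(2·50) ≡ 16/39. 39⁻¹ ≡ 36 (mod 61) since 39·36 = 1404 ≡ 1, so λ ≡ 16·36 ≡ 27.
  x = λ² - 6 - 6 = 729 - 12 ≡ 46; y = λ·(6 - 46) - 50 ≡ 29. → (46, 29)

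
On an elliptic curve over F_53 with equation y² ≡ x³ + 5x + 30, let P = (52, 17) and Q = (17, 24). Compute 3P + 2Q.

(23, 49)

First 3P:
Repeated addition: build up to 3P.
2P: tangent at (52, 17): λ = (3·52² + 5)/(2·17) ≡ 8/34. 34⁻¹ ≡ 39 (mod 53) since 34·39 = 1326 ≡ 1, so λ ≡ 8·39 ≡ 47.
  x = λ² - 52 - 52 = 2209 - 104 ≡ 38; y = λ·(52 - 38) - 17 ≡ 5. → (38, 5)
3P: (38, 5) + (52, 17). λ = (17 - 5)/(52 - 38) ≡ 12/14 mod 53. 14⁻¹ ≡ 19 (mod 53) since 14·19 = 266 ≡ 1, so λ ≡ 16.
  x = λ² - 38 - 52 = 256 - 90 ≡ 7; y = λ·(38 - 7) - 5 ≡ 14. → (7, 14)
3P = (7, 14).
Next 2Q:
Repeated addition: build up to 2Q.
2Q: tangent at (17, 24): λ = (3·17² + 5)/(2·24) ≡ 24/48. 48⁻¹ ≡ 21 (mod 53) since 48·21 = 1008 ≡ 1, so λ ≡ 24·21 ≡ 27.
  x = λ² - 17 - 17 = 729 - 34 ≡ 6; y = λ·(17 - 6) - 24 ≡ 8. → (6, 8)
2Q = (6, 8).
Finally 3P + 2Q:
(7, 14) + (6, 8). λ = (8 - 14)/(6 - 7) ≡ 47/52 mod 53. 52⁻¹ ≡ 52 (mod 53), so λ ≡ 6.
  x = λ² - 7 - 6 = 36 - 13 ≡ 23; y = λ·(7 - 23) - 14 ≡ 49. → (23, 49)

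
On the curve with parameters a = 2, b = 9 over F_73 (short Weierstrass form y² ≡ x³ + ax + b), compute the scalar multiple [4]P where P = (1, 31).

Repeated addition: build up to 4P.
2P: tangent at (1, 31): λ = (3·1² + 2)/(2·31) ≡ 5/62. 62⁻¹ ≡ 53 (mod 73), so λ ≡ 5·53 ≡ 46.
  x = λ² - 1 - 1 = 2116 - 2 ≡ 70; y = λ·(1 - 70) - 31 ≡ 7. → (70, 7)
3P: (70, 7) + (1, 31). λ = (31 - 7)/(1 - 70) ≡ 24/4 mod 73. 4⁻¹ ≡ 55 (mod 73), so λ ≡ 6.
  x = λ² - 70 - 1 = 36 - 71 ≡ 38; y = λ·(70 - 38) - 7 ≡ 39. → (38, 39)
4P: (38, 39) + (1, 31). λ = (31 - 39)/(1 - 38) ≡ 65/36 mod 73. 36⁻¹ ≡ 71 (mod 73) since 36·71 = 2556 ≡ 1, so λ ≡ 16.
  x = λ² - 38 - 1 = 256 - 39 ≡ 71; y = λ·(38 - 71) - 39 ≡ 17. → (71, 17)

(71, 17)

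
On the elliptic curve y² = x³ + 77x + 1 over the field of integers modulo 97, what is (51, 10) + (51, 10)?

tangent at (51, 10): λ = (3·51² + 77)/(2·10) ≡ 23/20. 20⁻¹ ≡ 34 (mod 97), so λ ≡ 23·34 ≡ 6.
  x = λ² - 51 - 51 = 36 - 102 ≡ 31; y = λ·(51 - 31) - 10 ≡ 13. → (31, 13)

(31, 13)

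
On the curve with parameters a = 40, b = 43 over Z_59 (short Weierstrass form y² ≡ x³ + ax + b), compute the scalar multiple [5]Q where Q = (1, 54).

Repeated addition: build up to 5Q.
2Q: tangent at (1, 54): λ = (3·1² + 40)/(2·54) ≡ 43/49. 49⁻¹ ≡ 53 (mod 59) since 49·53 = 2597 ≡ 1, so λ ≡ 43·53 ≡ 37.
  x = λ² - 1 - 1 = 1369 - 2 ≡ 10; y = λ·(1 - 10) - 54 ≡ 26. → (10, 26)
3Q: (10, 26) + (1, 54). λ = (54 - 26)/(1 - 10) ≡ 28/50 mod 59. 50⁻¹ ≡ 13 (mod 59), so λ ≡ 10.
  x = λ² - 10 - 1 = 100 - 11 ≡ 30; y = λ·(10 - 30) - 26 ≡ 10. → (30, 10)
4Q: (30, 10) + (1, 54). λ = (54 - 10)/(1 - 30) ≡ 44/30 mod 59. 30⁻¹ ≡ 2 (mod 59) since 30·2 = 60 ≡ 1, so λ ≡ 29.
  x = λ² - 30 - 1 = 841 - 31 ≡ 43; y = λ·(30 - 43) - 10 ≡ 26. → (43, 26)
5Q: (43, 26) + (1, 54). λ = (54 - 26)/(1 - 43) ≡ 28/17 mod 59. 17⁻¹ ≡ 7 (mod 59), so λ ≡ 19.
  x = λ² - 43 - 1 = 361 - 44 ≡ 22; y = λ·(43 - 22) - 26 ≡ 19. → (22, 19)

(22, 19)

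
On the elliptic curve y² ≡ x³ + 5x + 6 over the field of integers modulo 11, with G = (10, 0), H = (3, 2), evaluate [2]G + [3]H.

O

First 2G:
Repeated addition: build up to 2G.
2G: (10, 0) + (10, 0): same x and y₁ ≡ -y₂, so the sum is 𝒪.
2G = 𝒪.
Next 3H:
Repeated addition: build up to 3H.
2H: tangent at (3, 2): λ = (3·3² + 5)/(2·2) ≡ 10/4. 4⁻¹ ≡ 3 (mod 11) since 4·3 = 12 ≡ 1, so λ ≡ 10·3 ≡ 8.
  x = λ² - 3 - 3 = 64 - 6 ≡ 3; y = λ·(3 - 3) - 2 ≡ 9. → (3, 9)
3H: (3, 9) + (3, 2): same x and y₁ ≡ -y₂, so the sum is 𝒪.
3H = 𝒪.
Finally 2G + 3H:
𝒪 + 𝒪 = 𝒪 (identity).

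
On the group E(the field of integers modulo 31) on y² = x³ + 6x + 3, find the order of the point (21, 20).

2P: tangent at (21, 20): λ = (3·21² + 6)/(2·20) ≡ 27/9. 9⁻¹ ≡ 7 (mod 31), so λ ≡ 27·7 ≡ 3.
  x = λ² - 21 - 21 = 9 - 42 ≡ 29; y = λ·(21 - 29) - 20 ≡ 18. → (29, 18)
3P: (29, 18) + (21, 20). λ = (20 - 18)/(21 - 29) ≡ 2/23 mod 31. 23⁻¹ ≡ 27 (mod 31), so λ ≡ 23.
  x = λ² - 29 - 21 = 529 - 50 ≡ 14; y = λ·(29 - 14) - 18 ≡ 17. → (14, 17)
4P: (14, 17) + (21, 20). λ = (20 - 17)/(21 - 14) ≡ 3/7 mod 31. 7⁻¹ ≡ 9 (mod 31), so λ ≡ 27.
  x = λ² - 14 - 21 = 729 - 35 ≡ 12; y = λ·(14 - 12) - 17 ≡ 6. → (12, 6)
5P: (12, 6) + (21, 20). λ = (20 - 6)/(21 - 12) ≡ 14/9 mod 31. 9⁻¹ ≡ 7 (mod 31), so λ ≡ 5.
  x = λ² - 12 - 21 = 25 - 33 ≡ 23; y = λ·(12 - 23) - 6 ≡ 1. → (23, 1)
6P: (23, 1) + (21, 20). λ = (20 - 1)/(21 - 23) ≡ 19/29 mod 31. 29⁻¹ ≡ 15 (mod 31), so λ ≡ 6.
  x = λ² - 23 - 21 = 36 - 44 ≡ 23; y = λ·(23 - 23) - 1 ≡ 30. → (23, 30)
7P: (23, 30) + (21, 20). λ = (20 - 30)/(21 - 23) ≡ 21/29 mod 31. 29⁻¹ ≡ 15 (mod 31) since 29·15 = 435 ≡ 1, so λ ≡ 5.
  x = λ² - 23 - 21 = 25 - 44 ≡ 12; y = λ·(23 - 12) - 30 ≡ 25. → (12, 25)
8P: (12, 25) + (21, 20). λ = (20 - 25)/(21 - 12) ≡ 26/9 mod 31. 9⁻¹ ≡ 7 (mod 31), so λ ≡ 27.
  x = λ² - 12 - 21 = 729 - 33 ≡ 14; y = λ·(12 - 14) - 25 ≡ 14. → (14, 14)
9P: (14, 14) + (21, 20). λ = (20 - 14)/(21 - 14) ≡ 6/7 mod 31. 7⁻¹ ≡ 9 (mod 31) since 7·9 = 63 ≡ 1, so λ ≡ 23.
  x = λ² - 14 - 21 = 529 - 35 ≡ 29; y = λ·(14 - 29) - 14 ≡ 13. → (29, 13)
10P: (29, 13) + (21, 20). λ = (20 - 13)/(21 - 29) ≡ 7/23 mod 31. 23⁻¹ ≡ 27 (mod 31), so λ ≡ 3.
  x = λ² - 29 - 21 = 9 - 50 ≡ 21; y = λ·(29 - 21) - 13 ≡ 11. → (21, 11)
11P: (21, 11) + (21, 20): same x and y₁ ≡ -y₂, so the sum is the point at infinity.
11P = the point at infinity, so the order is 11.

11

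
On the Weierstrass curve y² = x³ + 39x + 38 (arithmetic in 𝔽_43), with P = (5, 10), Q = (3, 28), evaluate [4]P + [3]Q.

First 4P:
Repeated addition: build up to 4P.
2P: tangent at (5, 10): λ = (3·5² + 39)/(2·10) ≡ 28/20. 20⁻¹ ≡ 28 (mod 43), so λ ≡ 28·28 ≡ 10.
  x = λ² - 5 - 5 = 100 - 10 ≡ 4; y = λ·(5 - 4) - 10 ≡ 0. → (4, 0)
3P: (4, 0) + (5, 10). λ = (10 - 0)/(5 - 4) ≡ 10/1 mod 43. 1⁻¹ ≡ 1 (mod 43), so λ ≡ 10.
  x = λ² - 4 - 5 = 100 - 9 ≡ 5; y = λ·(4 - 5) - 0 ≡ 33. → (5, 33)
4P: (5, 33) + (5, 10): same x and y₁ ≡ -y₂, so the sum is ∞.
4P = ∞.
Next 3Q:
Repeated addition: build up to 3Q.
2Q: tangent at (3, 28): λ = (3·3² + 39)/(2·28) ≡ 23/13. 13⁻¹ ≡ 10 (mod 43) since 13·10 = 130 ≡ 1, so λ ≡ 23·10 ≡ 15.
  x = λ² - 3 - 3 = 225 - 6 ≡ 4; y = λ·(3 - 4) - 28 ≡ 0. → (4, 0)
3Q: (4, 0) + (3, 28). λ = (28 - 0)/(3 - 4) ≡ 28/42 mod 43. 42⁻¹ ≡ 42 (mod 43), so λ ≡ 15.
  x = λ² - 4 - 3 = 225 - 7 ≡ 3; y = λ·(4 - 3) - 0 ≡ 15. → (3, 15)
3Q = (3, 15).
Finally 4P + 3Q:
∞ + (3, 15) = (3, 15) (identity).

(3, 15)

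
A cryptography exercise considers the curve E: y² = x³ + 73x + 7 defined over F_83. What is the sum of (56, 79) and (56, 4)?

The two points share x = 56 and their y-coordinates satisfy 79 + 4 ≡ 0 (mod 83), so they are inverses. Their sum is 𝒪.

O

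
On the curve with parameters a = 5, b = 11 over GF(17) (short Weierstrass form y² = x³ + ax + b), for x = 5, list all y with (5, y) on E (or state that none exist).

x³ + 5x + 11 = 161 ≡ 8 (mod 17).
Square roots of 8 mod 17: 5 and 12 (since 5² = 25 ≡ 8).

5, 12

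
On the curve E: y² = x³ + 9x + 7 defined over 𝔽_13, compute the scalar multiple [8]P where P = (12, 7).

(6, 2)

Repeated addition: build up to 8P.
2P: tangent at (12, 7): λ = (3·12² + 9)/(2·7) ≡ 12/1. 1⁻¹ ≡ 1 (mod 13), so λ ≡ 12·1 ≡ 12.
  x = λ² - 12 - 12 = 144 - 24 ≡ 3; y = λ·(12 - 3) - 7 ≡ 10. → (3, 10)
3P: (3, 10) + (12, 7). λ = (7 - 10)/(12 - 3) ≡ 10/9 mod 13. 9⁻¹ ≡ 3 (mod 13), so λ ≡ 4.
  x = λ² - 3 - 12 = 16 - 15 ≡ 1; y = λ·(3 - 1) - 10 ≡ 11. → (1, 11)
4P: (1, 11) + (12, 7). λ = (7 - 11)/(12 - 1) ≡ 9/11 mod 13. 11⁻¹ ≡ 6 (mod 13) since 11·6 = 66 ≡ 1, so λ ≡ 2.
  x = λ² - 1 - 12 = 4 - 13 ≡ 4; y = λ·(1 - 4) - 11 ≡ 9. → (4, 9)
5P: (4, 9) + (12, 7). λ = (7 - 9)/(12 - 4) ≡ 11/8 mod 13. 8⁻¹ ≡ 5 (mod 13) since 8·5 = 40 ≡ 1, so λ ≡ 3.
  x = λ² - 4 - 12 = 9 - 16 ≡ 6; y = λ·(4 - 6) - 9 ≡ 11. → (6, 11)
6P: (6, 11) + (12, 7). λ = (7 - 11)/(12 - 6) ≡ 9/6 mod 13. 6⁻¹ ≡ 11 (mod 13) since 6·11 = 66 ≡ 1, so λ ≡ 8.
  x = λ² - 6 - 12 = 64 - 18 ≡ 7; y = λ·(6 - 7) - 11 ≡ 7. → (7, 7)
7P: (7, 7) + (12, 7). λ = (7 - 7)/(12 - 7) ≡ 0/5 mod 13. 5⁻¹ ≡ 8 (mod 13), so λ ≡ 0.
  x = λ² - 7 - 12 = 0 - 19 ≡ 7; y = λ·(7 - 7) - 7 ≡ 6. → (7, 6)
8P: (7, 6) + (12, 7). λ = (7 - 6)/(12 - 7) ≡ 1/5 mod 13. 5⁻¹ ≡ 8 (mod 13), so λ ≡ 8.
  x = λ² - 7 - 12 = 64 - 19 ≡ 6; y = λ·(7 - 6) - 6 ≡ 2. → (6, 2)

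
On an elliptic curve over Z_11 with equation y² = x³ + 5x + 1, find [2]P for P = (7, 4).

(6, 4)

tangent at (7, 4): λ = (3·7² + 5)/(2·4) ≡ 9/8. 8⁻¹ ≡ 7 (mod 11), so λ ≡ 9·7 ≡ 8.
  x = λ² - 7 - 7 = 64 - 14 ≡ 6; y = λ·(7 - 6) - 4 ≡ 4. → (6, 4)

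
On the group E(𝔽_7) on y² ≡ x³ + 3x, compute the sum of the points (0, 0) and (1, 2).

(3, 1)

(0, 0) + (1, 2). λ = (2 - 0)/(1 - 0) ≡ 2/1 mod 7. 1⁻¹ ≡ 1 (mod 7), so λ ≡ 2.
  x = λ² - 0 - 1 = 4 - 1 ≡ 3; y = λ·(0 - 3) - 0 ≡ 1. → (3, 1)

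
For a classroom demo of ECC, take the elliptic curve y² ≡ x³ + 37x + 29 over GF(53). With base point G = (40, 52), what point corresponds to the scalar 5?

Double-and-add on 5 = (101)₂. Start with G = (40, 52) for the leading 1-bit.
double: tangent at (40, 52): λ = (3·40² + 37)/(2·52) ≡ 14/51. 51⁻¹ ≡ 26 (mod 53), so λ ≡ 14·26 ≡ 46.
  x = λ² - 40 - 40 = 2116 - 80 ≡ 22; y = λ·(40 - 22) - 52 ≡ 34. → (22, 34)
double: tangent at (22, 34): λ = (3·22² + 37)/(2·34) ≡ 5/15. 15⁻¹ ≡ 46 (mod 53), so λ ≡ 5·46 ≡ 18.
  x = λ² - 22 - 22 = 324 - 44 ≡ 15; y = λ·(22 - 15) - 34 ≡ 39. → (15, 39)
add G: (15, 39) + (40, 52). λ = (52 - 39)/(40 - 15) ≡ 13/25 mod 53. 25⁻¹ ≡ 17 (mod 53), so λ ≡ 9.
  x = λ² - 15 - 40 = 81 - 55 ≡ 26; y = λ·(15 - 26) - 39 ≡ 21. → (26, 21)

(26, 21)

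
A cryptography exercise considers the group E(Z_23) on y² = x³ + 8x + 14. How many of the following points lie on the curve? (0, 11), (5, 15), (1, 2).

(0, 11): 11² ≡ 6, rhs ≡ 14 → off.
(5, 15): 15² ≡ 18, rhs ≡ 18 → on.
(1, 2): 2² ≡ 4, rhs ≡ 0 → off.

1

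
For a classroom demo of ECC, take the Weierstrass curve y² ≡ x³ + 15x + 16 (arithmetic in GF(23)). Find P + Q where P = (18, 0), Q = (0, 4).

(13, 4)

(18, 0) + (0, 4). λ = (4 - 0)/(0 - 18) ≡ 4/5 mod 23. 5⁻¹ ≡ 14 (mod 23), so λ ≡ 10.
  x = λ² - 18 - 0 = 100 - 18 ≡ 13; y = λ·(18 - 13) - 0 ≡ 4. → (13, 4)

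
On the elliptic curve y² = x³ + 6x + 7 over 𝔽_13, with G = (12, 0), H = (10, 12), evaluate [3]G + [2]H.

(2, 1)

First 3G:
Repeated addition: build up to 3G.
2G: (12, 0) + (12, 0): same x and y₁ ≡ -y₂, so the sum is O.
3G: O + (12, 0) = (12, 0) (identity).
3G = (12, 0).
Next 2H:
Repeated addition: build up to 2H.
2H: tangent at (10, 12): λ = (3·10² + 6)/(2·12) ≡ 7/11. 11⁻¹ ≡ 6 (mod 13), so λ ≡ 7·6 ≡ 3.
  x = λ² - 10 - 10 = 9 - 20 ≡ 2; y = λ·(10 - 2) - 12 ≡ 12. → (2, 12)
2H = (2, 12).
Finally 3G + 2H:
(12, 0) + (2, 12). λ = (12 - 0)/(2 - 12) ≡ 12/3 mod 13. 3⁻¹ ≡ 9 (mod 13) since 3·9 = 27 ≡ 1, so λ ≡ 4.
  x = λ² - 12 - 2 = 16 - 14 ≡ 2; y = λ·(12 - 2) - 0 ≡ 1. → (2, 1)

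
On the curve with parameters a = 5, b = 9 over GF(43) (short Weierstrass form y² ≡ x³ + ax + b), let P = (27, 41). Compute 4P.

(18, 30)

Double-and-add on 4 = (100)₂. Start with P = (27, 41) for the leading 1-bit.
double: tangent at (27, 41): λ = (3·27² + 5)/(2·41) ≡ 42/39. 39⁻¹ ≡ 32 (mod 43), so λ ≡ 42·32 ≡ 11.
  x = λ² - 27 - 27 = 121 - 54 ≡ 24; y = λ·(27 - 24) - 41 ≡ 35. → (24, 35)
double: tangent at (24, 35): λ = (3·24² + 5)/(2·35) ≡ 13/27. 27⁻¹ ≡ 8 (mod 43) since 27·8 = 216 ≡ 1, so λ ≡ 13·8 ≡ 18.
  x = λ² - 24 - 24 = 324 - 48 ≡ 18; y = λ·(24 - 18) - 35 ≡ 30. → (18, 30)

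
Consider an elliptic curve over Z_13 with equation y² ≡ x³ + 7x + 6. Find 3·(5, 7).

(1, 12)

Write G = (5, 7).
Repeated addition: build up to 3G.
2G: tangent at (5, 7): λ = (3·5² + 7)/(2·7) ≡ 4/1. 1⁻¹ ≡ 1 (mod 13) since 1·1 = 1 ≡ 1, so λ ≡ 4·1 ≡ 4.
  x = λ² - 5 - 5 = 16 - 10 ≡ 6; y = λ·(5 - 6) - 7 ≡ 2. → (6, 2)
3G: (6, 2) + (5, 7). λ = (7 - 2)/(5 - 6) ≡ 5/12 mod 13. 12⁻¹ ≡ 12 (mod 13), so λ ≡ 8.
  x = λ² - 6 - 5 = 64 - 11 ≡ 1; y = λ·(6 - 1) - 2 ≡ 12. → (1, 12)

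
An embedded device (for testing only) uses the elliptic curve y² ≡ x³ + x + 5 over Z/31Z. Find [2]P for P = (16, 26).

tangent at (16, 26): λ = (3·16² + 1)/(2·26) ≡ 25/21. 21⁻¹ ≡ 3 (mod 31) since 21·3 = 63 ≡ 1, so λ ≡ 25·3 ≡ 13.
  x = λ² - 16 - 16 = 169 - 32 ≡ 13; y = λ·(16 - 13) - 26 ≡ 13. → (13, 13)

(13, 13)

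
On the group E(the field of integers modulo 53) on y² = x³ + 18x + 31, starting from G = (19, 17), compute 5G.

(30, 45)

Repeated addition: build up to 5G.
2G: tangent at (19, 17): λ = (3·19² + 18)/(2·17) ≡ 41/34. 34⁻¹ ≡ 39 (mod 53), so λ ≡ 41·39 ≡ 9.
  x = λ² - 19 - 19 = 81 - 38 ≡ 43; y = λ·(19 - 43) - 17 ≡ 32. → (43, 32)
3G: (43, 32) + (19, 17). λ = (17 - 32)/(19 - 43) ≡ 38/29 mod 53. 29⁻¹ ≡ 11 (mod 53), so λ ≡ 47.
  x = λ² - 43 - 19 = 2209 - 62 ≡ 27; y = λ·(43 - 27) - 32 ≡ 31. → (27, 31)
4G: (27, 31) + (19, 17). λ = (17 - 31)/(19 - 27) ≡ 39/45 mod 53. 45⁻¹ ≡ 33 (mod 53), so λ ≡ 15.
  x = λ² - 27 - 19 = 225 - 46 ≡ 20; y = λ·(27 - 20) - 31 ≡ 21. → (20, 21)
5G: (20, 21) + (19, 17). λ = (17 - 21)/(19 - 20) ≡ 49/52 mod 53. 52⁻¹ ≡ 52 (mod 53) since 52·52 = 2704 ≡ 1, so λ ≡ 4.
  x = λ² - 20 - 19 = 16 - 39 ≡ 30; y = λ·(20 - 30) - 21 ≡ 45. → (30, 45)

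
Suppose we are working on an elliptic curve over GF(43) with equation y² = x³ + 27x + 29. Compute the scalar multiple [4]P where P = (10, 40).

Double-and-add on 4 = (100)₂. Start with P = (10, 40) for the leading 1-bit.
double: tangent at (10, 40): λ = (3·10² + 27)/(2·40) ≡ 26/37. 37⁻¹ ≡ 7 (mod 43) since 37·7 = 259 ≡ 1, so λ ≡ 26·7 ≡ 10.
  x = λ² - 10 - 10 = 100 - 20 ≡ 37; y = λ·(10 - 37) - 40 ≡ 34. → (37, 34)
double: tangent at (37, 34): λ = (3·37² + 27)/(2·34) ≡ 6/25. 25⁻¹ ≡ 31 (mod 43) since 25·31 = 775 ≡ 1, so λ ≡ 6·31 ≡ 14.
  x = λ² - 37 - 37 = 196 - 74 ≡ 36; y = λ·(37 - 36) - 34 ≡ 23. → (36, 23)

(36, 23)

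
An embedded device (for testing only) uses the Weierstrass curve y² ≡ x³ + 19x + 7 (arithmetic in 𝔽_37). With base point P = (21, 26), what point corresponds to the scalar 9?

Repeated addition: build up to 9P.
2P: tangent at (21, 26): λ = (3·21² + 19)/(2·26) ≡ 10/15. 15⁻¹ ≡ 5 (mod 37), so λ ≡ 10·5 ≡ 13.
  x = λ² - 21 - 21 = 169 - 42 ≡ 16; y = λ·(21 - 16) - 26 ≡ 2. → (16, 2)
3P: (16, 2) + (21, 26). λ = (26 - 2)/(21 - 16) ≡ 24/5 mod 37. 5⁻¹ ≡ 15 (mod 37) since 5·15 = 75 ≡ 1, so λ ≡ 27.
  x = λ² - 16 - 21 = 729 - 37 ≡ 26; y = λ·(16 - 26) - 2 ≡ 24. → (26, 24)
4P: (26, 24) + (21, 26). λ = (26 - 24)/(21 - 26) ≡ 2/32 mod 37. 32⁻¹ ≡ 22 (mod 37) since 32·22 = 704 ≡ 1, so λ ≡ 7.
  x = λ² - 26 - 21 = 49 - 47 ≡ 2; y = λ·(26 - 2) - 24 ≡ 33. → (2, 33)
5P: (2, 33) + (21, 26). λ = (26 - 33)/(21 - 2) ≡ 30/19 mod 37. 19⁻¹ ≡ 2 (mod 37), so λ ≡ 23.
  x = λ² - 2 - 21 = 529 - 23 ≡ 25; y = λ·(2 - 25) - 33 ≡ 30. → (25, 30)
6P: (25, 30) + (21, 26). λ = (26 - 30)/(21 - 25) ≡ 33/33 mod 37. 33⁻¹ ≡ 9 (mod 37), so λ ≡ 1.
  x = λ² - 25 - 21 = 1 - 46 ≡ 29; y = λ·(25 - 29) - 30 ≡ 3. → (29, 3)
7P: (29, 3) + (21, 26). λ = (26 - 3)/(21 - 29) ≡ 23/29 mod 37. 29⁻¹ ≡ 23 (mod 37), so λ ≡ 11.
  x = λ² - 29 - 21 = 121 - 50 ≡ 34; y = λ·(29 - 34) - 3 ≡ 16. → (34, 16)
8P: (34, 16) + (21, 26). λ = (26 - 16)/(21 - 34) ≡ 10/24 mod 37. 24⁻¹ ≡ 17 (mod 37) since 24·17 = 408 ≡ 1, so λ ≡ 22.
  x = λ² - 34 - 21 = 484 - 55 ≡ 22; y = λ·(34 - 22) - 16 ≡ 26. → (22, 26)
9P: (22, 26) + (21, 26). λ = (26 - 26)/(21 - 22) ≡ 0/36 mod 37. 36⁻¹ ≡ 36 (mod 37) since 36·36 = 1296 ≡ 1, so λ ≡ 0.
  x = λ² - 22 - 21 = 0 - 43 ≡ 31; y = λ·(22 - 31) - 26 ≡ 11. → (31, 11)

(31, 11)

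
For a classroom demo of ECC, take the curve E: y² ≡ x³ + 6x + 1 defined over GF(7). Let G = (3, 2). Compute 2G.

(3, 5)

tangent at (3, 2): λ = (3·3² + 6)/(2·2) ≡ 5/4. 4⁻¹ ≡ 2 (mod 7) since 4·2 = 8 ≡ 1, so λ ≡ 5·2 ≡ 3.
  x = λ² - 3 - 3 = 9 - 6 ≡ 3; y = λ·(3 - 3) - 2 ≡ 5. → (3, 5)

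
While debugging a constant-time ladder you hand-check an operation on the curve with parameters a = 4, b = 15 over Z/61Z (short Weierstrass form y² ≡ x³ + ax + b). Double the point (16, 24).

tangent at (16, 24): λ = (3·16² + 4)/(2·24) ≡ 40/48. 48⁻¹ ≡ 14 (mod 61), so λ ≡ 40·14 ≡ 11.
  x = λ² - 16 - 16 = 121 - 32 ≡ 28; y = λ·(16 - 28) - 24 ≡ 27. → (28, 27)

(28, 27)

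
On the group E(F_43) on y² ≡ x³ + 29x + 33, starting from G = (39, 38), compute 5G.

(38, 8)

Double-and-add on 5 = (101)₂. Start with G = (39, 38) for the leading 1-bit.
double: tangent at (39, 38): λ = (3·39² + 29)/(2·38) ≡ 34/33. 33⁻¹ ≡ 30 (mod 43), so λ ≡ 34·30 ≡ 31.
  x = λ² - 39 - 39 = 961 - 78 ≡ 23; y = λ·(39 - 23) - 38 ≡ 28. → (23, 28)
double: tangent at (23, 28): λ = (3·23² + 29)/(2·28) ≡ 25/13. 13⁻¹ ≡ 10 (mod 43), so λ ≡ 25·10 ≡ 35.
  x = λ² - 23 - 23 = 1225 - 46 ≡ 18; y = λ·(23 - 18) - 28 ≡ 18. → (18, 18)
add G: (18, 18) + (39, 38). λ = (38 - 18)/(39 - 18) ≡ 20/21 mod 43. 21⁻¹ ≡ 41 (mod 43), so λ ≡ 3.
  x = λ² - 18 - 39 = 9 - 57 ≡ 38; y = λ·(18 - 38) - 18 ≡ 8. → (38, 8)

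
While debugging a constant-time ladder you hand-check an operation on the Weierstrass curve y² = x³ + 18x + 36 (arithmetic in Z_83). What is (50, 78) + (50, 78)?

(16, 41)

tangent at (50, 78): λ = (3·50² + 18)/(2·78) ≡ 48/73. 73⁻¹ ≡ 58 (mod 83), so λ ≡ 48·58 ≡ 45.
  x = λ² - 50 - 50 = 2025 - 100 ≡ 16; y = λ·(50 - 16) - 78 ≡ 41. → (16, 41)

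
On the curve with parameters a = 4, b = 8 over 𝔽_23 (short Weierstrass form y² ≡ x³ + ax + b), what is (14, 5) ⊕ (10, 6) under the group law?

(14, 5) + (10, 6). λ = (6 - 5)/(10 - 14) ≡ 1/19 mod 23. 19⁻¹ ≡ 17 (mod 23) since 19·17 = 323 ≡ 1, so λ ≡ 17.
  x = λ² - 14 - 10 = 289 - 24 ≡ 12; y = λ·(14 - 12) - 5 ≡ 6. → (12, 6)

(12, 6)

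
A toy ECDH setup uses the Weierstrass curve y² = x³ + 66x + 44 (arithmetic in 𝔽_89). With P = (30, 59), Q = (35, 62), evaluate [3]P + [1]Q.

First 3P:
Repeated addition: build up to 3P.
2P: tangent at (30, 59): λ = (3·30² + 66)/(2·59) ≡ 7/29. 29⁻¹ ≡ 43 (mod 89) since 29·43 = 1247 ≡ 1, so λ ≡ 7·43 ≡ 34.
  x = λ² - 30 - 30 = 1156 - 60 ≡ 28; y = λ·(30 - 28) - 59 ≡ 9. → (28, 9)
3P: (28, 9) + (30, 59). λ = (59 - 9)/(30 - 28) ≡ 50/2 mod 89. 2⁻¹ ≡ 45 (mod 89), so λ ≡ 25.
  x = λ² - 28 - 30 = 625 - 58 ≡ 33; y = λ·(28 - 33) - 9 ≡ 44. → (33, 44)
3P = (33, 44).
Finally 3P + Q:
(33, 44) + (35, 62). λ = (62 - 44)/(35 - 33) ≡ 18/2 mod 89. 2⁻¹ ≡ 45 (mod 89), so λ ≡ 9.
  x = λ² - 33 - 35 = 81 - 68 ≡ 13; y = λ·(33 - 13) - 44 ≡ 47. → (13, 47)

(13, 47)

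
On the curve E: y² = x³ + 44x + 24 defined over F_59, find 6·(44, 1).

Write Q = (44, 1).
Double-and-add on 6 = (110)₂. Start with Q = (44, 1) for the leading 1-bit.
double: tangent at (44, 1): λ = (3·44² + 44)/(2·1) ≡ 11/2. 2⁻¹ ≡ 30 (mod 59), so λ ≡ 11·30 ≡ 35.
  x = λ² - 44 - 44 = 1225 - 88 ≡ 16; y = λ·(44 - 16) - 1 ≡ 35. → (16, 35)
add Q: (16, 35) + (44, 1). λ = (1 - 35)/(44 - 16) ≡ 25/28 mod 59. 28⁻¹ ≡ 19 (mod 59) since 28·19 = 532 ≡ 1, so λ ≡ 3.
  x = λ² - 16 - 44 = 9 - 60 ≡ 8; y = λ·(16 - 8) - 35 ≡ 48. → (8, 48)
double: tangent at (8, 48): λ = (3·8² + 44)/(2·48) ≡ 0/37. 37⁻¹ ≡ 8 (mod 59) since 37·8 = 296 ≡ 1, so λ ≡ 0·8 ≡ 0.
  x = λ² - 8 - 8 = 0 - 16 ≡ 43; y = λ·(8 - 43) - 48 ≡ 11. → (43, 11)

(43, 11)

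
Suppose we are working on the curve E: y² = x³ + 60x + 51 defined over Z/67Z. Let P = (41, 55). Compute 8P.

Double-and-add on 8 = (1000)₂. Start with P = (41, 55) for the leading 1-bit.
double: tangent at (41, 55): λ = (3·41² + 60)/(2·55) ≡ 11/43. 43⁻¹ ≡ 53 (mod 67) since 43·53 = 2279 ≡ 1, so λ ≡ 11·53 ≡ 47.
  x = λ² - 41 - 41 = 2209 - 82 ≡ 50; y = λ·(41 - 50) - 55 ≡ 58. → (50, 58)
double: tangent at (50, 58): λ = (3·50² + 60)/(2·58) ≡ 56/49. 49⁻¹ ≡ 26 (mod 67) since 49·26 = 1274 ≡ 1, so λ ≡ 56·26 ≡ 49.
  x = λ² - 50 - 50 = 2401 - 100 ≡ 23; y = λ·(50 - 23) - 58 ≡ 59. → (23, 59)
double: tangent at (23, 59): λ = (3·23² + 60)/(2·59) ≡ 39/51. 51⁻¹ ≡ 46 (mod 67) since 51·46 = 2346 ≡ 1, so λ ≡ 39·46 ≡ 52.
  x = λ² - 23 - 23 = 2704 - 46 ≡ 45; y = λ·(23 - 45) - 59 ≡ 3. → (45, 3)

(45, 3)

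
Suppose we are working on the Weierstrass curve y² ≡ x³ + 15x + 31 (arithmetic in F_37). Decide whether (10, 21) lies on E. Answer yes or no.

yes

y² = 21² ≡ 34; x³ + 15x + 31 = 1181 ≡ 34 (mod 37). 34 = 34.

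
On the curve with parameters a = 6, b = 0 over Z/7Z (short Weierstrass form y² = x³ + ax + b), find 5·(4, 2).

(4, 2)

Write G = (4, 2).
Double-and-add on 5 = (101)₂. Start with G = (4, 2) for the leading 1-bit.
double: tangent at (4, 2): λ = (3·4² + 6)/(2·2) ≡ 5/4. 4⁻¹ ≡ 2 (mod 7) since 4·2 = 8 ≡ 1, so λ ≡ 5·2 ≡ 3.
  x = λ² - 4 - 4 = 9 - 8 ≡ 1; y = λ·(4 - 1) - 2 ≡ 0. → (1, 0)
double: (1, 0) + (1, 0): same x and y₁ ≡ -y₂, so the sum is O.
add G: O + (4, 2) = (4, 2) (identity).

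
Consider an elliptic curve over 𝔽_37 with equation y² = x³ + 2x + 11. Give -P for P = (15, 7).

-(15, 7) = (15, -7 mod 37) = (15, 30).

(15, 30)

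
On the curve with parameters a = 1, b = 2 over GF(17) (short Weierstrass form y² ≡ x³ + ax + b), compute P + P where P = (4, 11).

tangent at (4, 11): λ = (3·4² + 1)/(2·11) ≡ 15/5. 5⁻¹ ≡ 7 (mod 17) since 5·7 = 35 ≡ 1, so λ ≡ 15·7 ≡ 3.
  x = λ² - 4 - 4 = 9 - 8 ≡ 1; y = λ·(4 - 1) - 11 ≡ 15. → (1, 15)

(1, 15)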